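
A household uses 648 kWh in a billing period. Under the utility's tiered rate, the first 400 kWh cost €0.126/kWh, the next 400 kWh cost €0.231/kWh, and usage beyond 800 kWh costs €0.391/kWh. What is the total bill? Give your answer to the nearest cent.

€107.69

First 400 kWh × €0.126 = €50.40
Next 248 kWh × €0.231 = €57.29
Remaining tier: 0 kWh (not reached)
Total = €107.69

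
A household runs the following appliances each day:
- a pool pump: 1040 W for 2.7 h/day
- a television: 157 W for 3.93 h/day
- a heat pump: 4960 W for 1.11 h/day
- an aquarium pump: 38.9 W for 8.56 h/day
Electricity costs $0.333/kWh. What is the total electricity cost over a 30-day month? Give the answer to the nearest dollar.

$93

pool pump: 1040 W × 2.7 h × 30 d = 84,240 Wh = 84.24 kWh
television: 157 W × 3.93 h × 30 d = 18,510 Wh = 18.51 kWh
heat pump: 4960 W × 1.11 h × 30 d = 165,168 Wh = 165.2 kWh
aquarium pump: 38.9 W × 8.56 h × 30 d = 9,990 Wh = 9.99 kWh
Total energy = 84.24 + 18.51 + 165.2 + 9.99 = 277.9 kWh
Cost = 277.9 kWh × $0.333 = $92.54 ≈ $93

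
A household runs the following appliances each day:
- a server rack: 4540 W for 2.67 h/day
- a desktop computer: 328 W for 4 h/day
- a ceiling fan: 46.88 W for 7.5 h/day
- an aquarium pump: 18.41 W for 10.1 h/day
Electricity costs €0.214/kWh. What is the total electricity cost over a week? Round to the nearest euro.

server rack: 4540 W × 2.67 h × 7 d = 84,853 Wh = 84.85 kWh
desktop computer: 328 W × 4 h × 7 d = 9,184 Wh = 9.184 kWh
ceiling fan: 46.88 W × 7.5 h × 7 d = 2,461 Wh = 2.461 kWh
aquarium pump: 18.41 W × 10.1 h × 7 d = 1,302 Wh = 1.302 kWh
Total energy = 84.85 + 9.184 + 2.461 + 1.302 = 97.8 kWh
Cost = 97.8 kWh × €0.214 = €20.93 ≈ €21

€21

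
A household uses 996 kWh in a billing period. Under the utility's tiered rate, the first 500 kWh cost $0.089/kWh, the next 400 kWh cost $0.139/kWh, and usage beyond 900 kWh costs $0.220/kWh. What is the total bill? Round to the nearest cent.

$121.22

First 500 kWh × $0.089 = $44.50
Next 400 kWh × $0.139 = $55.60
Remaining 96 kWh × $0.220 = $21.12
Total = $121.22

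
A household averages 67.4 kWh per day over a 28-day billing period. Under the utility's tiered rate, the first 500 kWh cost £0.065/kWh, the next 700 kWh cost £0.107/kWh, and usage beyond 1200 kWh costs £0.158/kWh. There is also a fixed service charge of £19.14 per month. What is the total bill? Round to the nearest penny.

£235.12

Usage = 67.4 kWh/day × 28 days = 1887.2 kWh
First 500 kWh × £0.065 = £32.50
Next 700 kWh × £0.107 = £74.90
Remaining 687.2 kWh × £0.158 = £108.58
Energy charge = £215.98; + service £19.14 = £235.12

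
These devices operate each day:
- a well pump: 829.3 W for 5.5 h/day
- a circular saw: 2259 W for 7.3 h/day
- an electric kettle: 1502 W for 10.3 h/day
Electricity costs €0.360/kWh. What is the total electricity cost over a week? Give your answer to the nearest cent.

€92.04

well pump: 829.3 W × 5.5 h × 7 d = 31,928 Wh = 31.93 kWh
circular saw: 2259 W × 7.3 h × 7 d = 115,435 Wh = 115.4 kWh
electric kettle: 1502 W × 10.3 h × 7 d = 108,294 Wh = 108.3 kWh
Total energy = 31.93 + 115.4 + 108.3 = 255.7 kWh
Cost = 255.7 kWh × €0.360 = €92.04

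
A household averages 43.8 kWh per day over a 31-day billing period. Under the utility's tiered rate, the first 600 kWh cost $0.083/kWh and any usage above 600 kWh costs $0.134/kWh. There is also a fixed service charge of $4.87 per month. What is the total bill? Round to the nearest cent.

$156.22

Usage = 43.8 kWh/day × 31 days = 1357.8 kWh
First 600 kWh × $0.083 = $49.80
Remaining 757.8 kWh × $0.134 = $101.55
Energy charge = $151.35; + service $4.87 = $156.22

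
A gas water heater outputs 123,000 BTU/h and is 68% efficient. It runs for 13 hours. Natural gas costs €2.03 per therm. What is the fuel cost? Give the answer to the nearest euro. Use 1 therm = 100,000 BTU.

€48

Heat delivered = 123,000 BTU/h × 13 h = 1,599,000 BTU
Gas input = 1,599,000 / 0.68 = 2,351,471 BTU
= 2,351,471 / 100,000 = 23.51 therm
Cost = 23.51 × €2.03/therm = €47.73 ≈ €48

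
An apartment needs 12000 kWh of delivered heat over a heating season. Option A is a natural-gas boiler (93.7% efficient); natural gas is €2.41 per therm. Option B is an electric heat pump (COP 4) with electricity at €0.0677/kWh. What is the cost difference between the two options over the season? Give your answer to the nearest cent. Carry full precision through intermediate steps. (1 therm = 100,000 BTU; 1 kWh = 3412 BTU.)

Heat load = 12000 kWh × 3412 = 40,944,000 BTU
Gas: input = 40,944,000 / 0.937 = 43,696,905 BTU = 437 therm → 437 × €2.41 = €1,053.10
Heat pump: 40,944,000 BTU / 3412 = 12,000 kWh heat; / 4 = 3,000 kWh in → × €0.0677 = €203.10
Difference = |€1,053.10 − €203.10| = €850.00

€850.00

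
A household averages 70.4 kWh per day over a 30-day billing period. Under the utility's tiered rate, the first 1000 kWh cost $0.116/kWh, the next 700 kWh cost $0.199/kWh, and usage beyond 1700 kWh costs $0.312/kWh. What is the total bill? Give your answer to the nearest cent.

Usage = 70.4 kWh/day × 30 days = 2112 kWh
First 1000 kWh × $0.116 = $116.00
Next 700 kWh × $0.199 = $139.30
Remaining 412 kWh × $0.312 = $128.54
Total = $383.84

$383.84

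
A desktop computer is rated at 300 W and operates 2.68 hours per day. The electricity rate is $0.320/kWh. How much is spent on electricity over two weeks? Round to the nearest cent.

$3.60

Energy = 300 W × 2.68 h/day × 14 days = 11,256 Wh = 11.26 kWh
Cost = 11.26 kWh × $0.320/kWh = $3.60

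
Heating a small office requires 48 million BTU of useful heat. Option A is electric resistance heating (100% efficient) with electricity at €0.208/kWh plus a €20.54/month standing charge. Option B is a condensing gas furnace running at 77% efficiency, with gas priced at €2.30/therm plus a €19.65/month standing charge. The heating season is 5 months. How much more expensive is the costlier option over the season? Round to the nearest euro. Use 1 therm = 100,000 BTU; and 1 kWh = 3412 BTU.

€1497

Heat load = 48 × 10⁶ BTU = 48,000,000 BTU
Gas: input = 48,000,000 / 0.77 = 62,337,662 BTU = 623.4 therm → 623.4 × €2.30 = €1,433.77; + 5 × €19.65 standing = €1,532.02
Electric: 48,000,000 BTU / 3412 = 14,070 kWh → × €0.208 = €2,926.14; + 5 × €20.54 standing = €3,028.84
Difference = |€1,532.02 − €3,028.84| = €1,496.83 ≈ €1497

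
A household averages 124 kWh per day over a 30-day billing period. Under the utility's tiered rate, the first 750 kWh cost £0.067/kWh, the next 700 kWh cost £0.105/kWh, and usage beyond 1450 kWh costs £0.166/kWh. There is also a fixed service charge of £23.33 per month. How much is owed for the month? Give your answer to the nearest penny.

Usage = 124 kWh/day × 30 days = 3720 kWh
First 750 kWh × £0.067 = £50.25
Next 700 kWh × £0.105 = £73.50
Remaining 2270 kWh × £0.166 = £376.82
Energy charge = £500.57; + service £23.33 = £523.90

£523.90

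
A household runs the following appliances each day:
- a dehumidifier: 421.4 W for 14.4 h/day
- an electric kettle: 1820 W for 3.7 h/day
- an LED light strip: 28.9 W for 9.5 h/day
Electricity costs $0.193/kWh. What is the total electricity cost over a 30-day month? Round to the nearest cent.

$75.71

dehumidifier: 421.4 W × 14.4 h × 30 d = 182,045 Wh = 182 kWh
electric kettle: 1820 W × 3.7 h × 30 d = 202,020 Wh = 202 kWh
LED light strip: 28.9 W × 9.5 h × 30 d = 8,236 Wh = 8.236 kWh
Total energy = 182 + 202 + 8.236 = 392.3 kWh
Cost = 392.3 kWh × $0.193 = $75.71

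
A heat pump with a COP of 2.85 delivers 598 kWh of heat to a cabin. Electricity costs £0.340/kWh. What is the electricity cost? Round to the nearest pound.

£71

Electrical input = 598 kWh / 2.85 = 209.8 kWh
Cost = 209.8 × £0.340/kWh = £71.34 ≈ £71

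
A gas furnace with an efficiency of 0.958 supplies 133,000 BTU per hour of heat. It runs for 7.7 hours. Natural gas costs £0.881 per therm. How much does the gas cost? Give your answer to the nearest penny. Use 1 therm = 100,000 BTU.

£9.42

Heat delivered = 133,000 BTU/h × 7.7 h = 1,024,100 BTU
Gas input = 1,024,100 / 0.958 = 1,068,998 BTU
= 1,068,998 / 100,000 = 10.69 therm
Cost = 10.69 × £0.881/therm = £9.42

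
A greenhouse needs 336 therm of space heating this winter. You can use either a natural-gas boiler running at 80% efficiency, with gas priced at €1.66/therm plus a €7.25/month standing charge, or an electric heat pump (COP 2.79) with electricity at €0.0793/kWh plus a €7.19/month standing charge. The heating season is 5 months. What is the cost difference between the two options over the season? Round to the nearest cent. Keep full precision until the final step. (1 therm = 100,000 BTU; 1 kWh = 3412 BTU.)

€417.60

Heat load = 336 therm × 100,000 = 33,600,000 BTU
Gas: input = 33,600,000 / 0.80 = 42,000,000 BTU = 420 therm → 420 × €1.66 = €697.20; + 5 × €7.25 standing = €733.45
Heat pump: 33,600,000 BTU / 3412 = 9,848 kWh heat; / 2.79 = 3,530 kWh in → × €0.0793 = €279.90; + 5 × €7.19 standing = €315.85
Difference = |€733.45 − €315.85| = €417.60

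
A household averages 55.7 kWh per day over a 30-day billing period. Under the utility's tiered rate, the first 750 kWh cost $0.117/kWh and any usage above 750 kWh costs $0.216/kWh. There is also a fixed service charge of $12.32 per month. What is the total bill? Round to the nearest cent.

Usage = 55.7 kWh/day × 30 days = 1671 kWh
First 750 kWh × $0.117 = $87.75
Remaining 921 kWh × $0.216 = $198.94
Energy charge = $286.69; + service $12.32 = $299.01

$299.01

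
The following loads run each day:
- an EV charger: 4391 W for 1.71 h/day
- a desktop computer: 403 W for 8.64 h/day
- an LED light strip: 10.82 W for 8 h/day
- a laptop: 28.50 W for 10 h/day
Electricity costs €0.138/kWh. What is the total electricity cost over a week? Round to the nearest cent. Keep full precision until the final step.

€10.98

EV charger: 4391 W × 1.71 h × 7 d = 52,560 Wh = 52.56 kWh
desktop computer: 403 W × 8.64 h × 7 d = 24,373 Wh = 24.37 kWh
LED light strip: 10.82 W × 8 h × 7 d = 606 Wh = 0.6059 kWh
laptop: 28.50 W × 10 h × 7 d = 1,995 Wh = 1.995 kWh
Total energy = 52.56 + 24.37 + 0.6059 + 1.995 = 79.53 kWh
Cost = 79.53 kWh × €0.138 = €10.98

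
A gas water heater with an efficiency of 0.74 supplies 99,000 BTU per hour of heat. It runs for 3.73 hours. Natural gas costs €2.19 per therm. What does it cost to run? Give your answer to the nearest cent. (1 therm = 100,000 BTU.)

€10.93

Heat delivered = 99,000 BTU/h × 3.73 h = 369,270 BTU
Gas input = 369,270 / 0.74 = 499,014 BTU
= 499,014 / 100,000 = 4.99 therm
Cost = 4.99 × €2.19/therm = €10.93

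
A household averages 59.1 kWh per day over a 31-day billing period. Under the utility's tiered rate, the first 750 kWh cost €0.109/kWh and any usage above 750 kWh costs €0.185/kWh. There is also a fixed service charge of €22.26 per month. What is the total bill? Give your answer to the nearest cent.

Usage = 59.1 kWh/day × 31 days = 1832.1 kWh
First 750 kWh × €0.109 = €81.75
Remaining 1082.1 kWh × €0.185 = €200.19
Energy charge = €281.94; + service €22.26 = €304.20

€304.20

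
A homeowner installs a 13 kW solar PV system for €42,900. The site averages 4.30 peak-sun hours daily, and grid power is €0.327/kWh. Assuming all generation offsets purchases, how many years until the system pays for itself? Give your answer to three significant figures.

6.43 years

Daily generation = 13 kW × 4.30 h = 55.9 kWh
Annual generation = 55.9 × 365 = 20404 kWh
Annual savings = 20404 × €0.327 = €6,671.94
Payback = €42,900 / €6,671.94 = 6.43 years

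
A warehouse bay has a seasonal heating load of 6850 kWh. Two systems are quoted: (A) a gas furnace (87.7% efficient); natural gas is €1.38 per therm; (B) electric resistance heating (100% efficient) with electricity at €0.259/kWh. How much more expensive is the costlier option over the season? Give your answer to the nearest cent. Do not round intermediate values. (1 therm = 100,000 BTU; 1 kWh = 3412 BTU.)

Heat load = 6850 kWh × 3412 = 23,372,200 BTU
Gas: input = 23,372,200 / 0.877 = 26,650,171 BTU = 266.5 therm → 266.5 × €1.38 = €367.77
Electric: 23,372,200 BTU / 3412 = 6,850 kWh → × €0.259 = €1,774.15
Difference = |€367.77 − €1,774.15| = €1,406.38

€1406.38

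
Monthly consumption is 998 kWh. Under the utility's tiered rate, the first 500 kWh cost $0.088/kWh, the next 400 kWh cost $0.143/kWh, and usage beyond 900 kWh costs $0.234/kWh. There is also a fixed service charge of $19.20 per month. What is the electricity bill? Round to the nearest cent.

$143.33

First 500 kWh × $0.088 = $44.00
Next 400 kWh × $0.143 = $57.20
Remaining 98 kWh × $0.234 = $22.93
Energy charge = $124.13; + service $19.20 = $143.33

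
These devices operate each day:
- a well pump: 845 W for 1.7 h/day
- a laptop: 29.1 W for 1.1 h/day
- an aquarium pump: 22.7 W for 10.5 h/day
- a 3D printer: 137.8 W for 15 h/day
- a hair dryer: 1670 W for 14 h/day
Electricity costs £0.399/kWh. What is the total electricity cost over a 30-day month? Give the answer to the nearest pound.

well pump: 845 W × 1.7 h × 30 d = 43,095 Wh = 43.09 kWh
laptop: 29.1 W × 1.1 h × 30 d = 960 Wh = 0.9603 kWh
aquarium pump: 22.7 W × 10.5 h × 30 d = 7,150 Wh = 7.151 kWh
3D printer: 137.8 W × 15 h × 30 d = 62,010 Wh = 62.01 kWh
hair dryer: 1670 W × 14 h × 30 d = 701,400 Wh = 701.4 kWh
Total energy = 43.09 + 0.9603 + 7.151 + 62.01 + 701.4 = 814.6 kWh
Cost = 814.6 kWh × £0.399 = £325.03 ≈ £325

£325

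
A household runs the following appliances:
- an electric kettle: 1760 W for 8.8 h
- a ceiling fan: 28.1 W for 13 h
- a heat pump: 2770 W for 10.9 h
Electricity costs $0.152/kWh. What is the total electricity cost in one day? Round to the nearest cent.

electric kettle: 1760 W × 8.8 h = 15,488 Wh = 15.49 kWh
ceiling fan: 28.1 W × 13 h = 365 Wh = 0.3653 kWh
heat pump: 2770 W × 10.9 h = 30,193 Wh = 30.19 kWh
Total energy = 15.49 + 0.3653 + 30.19 = 46.05 kWh
Cost = 46.05 kWh × $0.152 = $7.00

$7.00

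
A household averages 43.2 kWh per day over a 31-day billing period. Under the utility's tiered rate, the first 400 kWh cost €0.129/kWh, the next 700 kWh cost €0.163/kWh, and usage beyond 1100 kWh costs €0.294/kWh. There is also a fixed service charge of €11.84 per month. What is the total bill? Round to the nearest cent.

Usage = 43.2 kWh/day × 31 days = 1339.2 kWh
First 400 kWh × €0.129 = €51.60
Next 700 kWh × €0.163 = €114.10
Remaining 239.2 kWh × €0.294 = €70.32
Energy charge = €236.02; + service €11.84 = €247.86

€247.86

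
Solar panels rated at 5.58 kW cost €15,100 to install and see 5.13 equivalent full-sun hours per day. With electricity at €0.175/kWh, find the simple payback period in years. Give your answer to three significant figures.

Daily generation = 5.58 kW × 5.13 h = 28.63 kWh
Annual generation = 28.63 × 365 = 10448 kWh
Annual savings = 10448 × €0.175 = €1,828.45
Payback = €15,100 / €1,828.45 = 8.26 years

8.26 years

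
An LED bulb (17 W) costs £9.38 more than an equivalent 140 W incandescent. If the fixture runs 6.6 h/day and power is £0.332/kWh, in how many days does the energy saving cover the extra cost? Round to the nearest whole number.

Power saved = 140 − 17 = 123 W
Daily energy saved = 123 W × 6.6 h = 811.8 Wh = 0.8118 kWh
Daily savings = 0.8118 × £0.332 = £0.2695
Payback = £9.38 / £0.2695 per day = 34.8 days

35 days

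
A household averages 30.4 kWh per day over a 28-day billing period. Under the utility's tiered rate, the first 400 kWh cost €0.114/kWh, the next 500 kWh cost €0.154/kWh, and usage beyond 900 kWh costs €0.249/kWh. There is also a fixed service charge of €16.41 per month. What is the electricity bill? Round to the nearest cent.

€131.49

Usage = 30.4 kWh/day × 28 days = 851.2 kWh
First 400 kWh × €0.114 = €45.60
Next 451.2 kWh × €0.154 = €69.48
Remaining tier: 0 kWh (not reached)
Energy charge = €115.08; + service €16.41 = €131.49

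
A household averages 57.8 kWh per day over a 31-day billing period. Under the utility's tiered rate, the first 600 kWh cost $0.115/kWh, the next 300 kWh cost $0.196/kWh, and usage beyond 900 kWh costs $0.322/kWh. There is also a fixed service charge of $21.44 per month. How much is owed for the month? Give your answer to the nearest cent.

$436.40

Usage = 57.8 kWh/day × 31 days = 1791.8 kWh
First 600 kWh × $0.115 = $69.00
Next 300 kWh × $0.196 = $58.80
Remaining 891.8 kWh × $0.322 = $287.16
Energy charge = $414.96; + service $21.44 = $436.40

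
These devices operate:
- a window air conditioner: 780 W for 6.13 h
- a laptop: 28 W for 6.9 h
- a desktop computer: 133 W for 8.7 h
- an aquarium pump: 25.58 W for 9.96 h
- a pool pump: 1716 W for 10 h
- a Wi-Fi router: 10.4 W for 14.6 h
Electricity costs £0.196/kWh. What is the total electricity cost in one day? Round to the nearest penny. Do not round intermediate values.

£4.64

window air conditioner: 780 W × 6.13 h = 4,781 Wh = 4.781 kWh
laptop: 28 W × 6.9 h = 193 Wh = 0.1932 kWh
desktop computer: 133 W × 8.7 h = 1,157 Wh = 1.157 kWh
aquarium pump: 25.58 W × 9.96 h = 255 Wh = 0.2548 kWh
pool pump: 1716 W × 10 h = 17,160 Wh = 17.16 kWh
Wi-Fi router: 10.4 W × 14.6 h = 152 Wh = 0.1518 kWh
Total energy = 4.781 + 0.1932 + 1.157 + 0.2548 + 17.16 + 0.1518 = 23.7 kWh
Cost = 23.7 kWh × £0.196 = £4.64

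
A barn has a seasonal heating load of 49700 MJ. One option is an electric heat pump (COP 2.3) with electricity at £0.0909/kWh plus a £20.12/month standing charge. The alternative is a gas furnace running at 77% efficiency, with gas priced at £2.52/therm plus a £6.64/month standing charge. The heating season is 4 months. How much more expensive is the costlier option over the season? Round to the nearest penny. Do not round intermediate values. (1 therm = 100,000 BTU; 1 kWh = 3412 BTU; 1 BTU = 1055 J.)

Heat load = 49700 MJ = 49,700,000,000 J / 1055 = 47,109,005 BTU
Gas: input = 47,109,005 / 0.77 = 61,180,526 BTU = 611.8 therm → 611.8 × £2.52 = £1,541.75; + 4 × £6.64 standing = £1,568.31
Heat pump: 47,109,005 BTU / 3412 = 13,810 kWh heat; / 2.3 = 6,003 kWh in → × £0.0909 = £545.67; + 4 × £20.12 standing = £626.15
Difference = |£1,568.31 − £626.15| = £942.16

£942.16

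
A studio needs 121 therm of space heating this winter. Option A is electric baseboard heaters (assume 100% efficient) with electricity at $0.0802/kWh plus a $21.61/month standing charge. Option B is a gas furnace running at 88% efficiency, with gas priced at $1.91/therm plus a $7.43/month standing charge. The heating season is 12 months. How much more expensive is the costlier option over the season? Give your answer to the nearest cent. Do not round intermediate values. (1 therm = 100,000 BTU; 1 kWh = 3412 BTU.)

$191.95

Heat load = 121 therm × 100,000 = 12,100,000 BTU
Gas: input = 12,100,000 / 0.88 = 13,750,000 BTU = 137.5 therm → 137.5 × $1.91 = $262.62; + 12 × $7.43 standing = $351.78
Electric: 12,100,000 BTU / 3412 = 3,546 kWh → × $0.0802 = $284.41; + 12 × $21.61 standing = $543.73
Difference = |$351.78 − $543.73| = $191.95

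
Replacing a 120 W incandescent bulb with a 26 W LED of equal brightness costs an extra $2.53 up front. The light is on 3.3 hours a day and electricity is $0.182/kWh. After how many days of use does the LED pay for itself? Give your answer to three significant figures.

Power saved = 120 − 26 = 94 W
Daily energy saved = 94 W × 3.3 h = 310.2 Wh = 0.3102 kWh
Daily savings = 0.3102 × $0.182 = $0.0565
Payback = $2.53 / $0.0565 per day = 44.81 days

44.8 days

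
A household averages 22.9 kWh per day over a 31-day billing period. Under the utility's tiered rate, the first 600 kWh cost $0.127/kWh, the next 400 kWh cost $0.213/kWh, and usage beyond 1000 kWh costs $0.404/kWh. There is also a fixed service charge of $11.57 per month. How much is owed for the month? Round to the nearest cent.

Usage = 22.9 kWh/day × 31 days = 709.9 kWh
First 600 kWh × $0.127 = $76.20
Next 109.9 kWh × $0.213 = $23.41
Remaining tier: 0 kWh (not reached)
Energy charge = $99.61; + service $11.57 = $111.18

$111.18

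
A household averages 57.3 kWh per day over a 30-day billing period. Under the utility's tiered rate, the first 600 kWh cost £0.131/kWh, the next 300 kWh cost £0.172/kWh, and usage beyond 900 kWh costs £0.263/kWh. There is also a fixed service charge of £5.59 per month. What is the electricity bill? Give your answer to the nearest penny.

Usage = 57.3 kWh/day × 30 days = 1719 kWh
First 600 kWh × £0.131 = £78.60
Next 300 kWh × £0.172 = £51.60
Remaining 819 kWh × £0.263 = £215.40
Energy charge = £345.60; + service £5.59 = £351.19

£351.19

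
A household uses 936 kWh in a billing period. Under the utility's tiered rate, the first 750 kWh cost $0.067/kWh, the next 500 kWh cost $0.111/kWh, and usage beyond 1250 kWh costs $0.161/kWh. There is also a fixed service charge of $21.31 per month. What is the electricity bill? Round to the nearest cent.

First 750 kWh × $0.067 = $50.25
Next 186 kWh × $0.111 = $20.65
Remaining tier: 0 kWh (not reached)
Energy charge = $70.90; + service $21.31 = $92.21

$92.21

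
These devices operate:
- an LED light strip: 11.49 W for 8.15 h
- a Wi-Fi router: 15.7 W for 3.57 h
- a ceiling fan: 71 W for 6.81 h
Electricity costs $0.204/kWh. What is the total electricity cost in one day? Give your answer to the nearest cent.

$0.13

LED light strip: 11.49 W × 8.15 h = 94 Wh = 0.09364 kWh
Wi-Fi router: 15.7 W × 3.57 h = 56 Wh = 0.05605 kWh
ceiling fan: 71 W × 6.81 h = 484 Wh = 0.4835 kWh
Total energy = 0.09364 + 0.05605 + 0.4835 = 0.6332 kWh
Cost = 0.6332 kWh × $0.204 = $0.13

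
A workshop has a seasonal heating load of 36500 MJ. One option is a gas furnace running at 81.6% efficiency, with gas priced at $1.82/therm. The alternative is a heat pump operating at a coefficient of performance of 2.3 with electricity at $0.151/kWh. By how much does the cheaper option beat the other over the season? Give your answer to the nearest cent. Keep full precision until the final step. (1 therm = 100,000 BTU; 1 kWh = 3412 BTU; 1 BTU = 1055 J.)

$105.95

Heat load = 36500 MJ = 36,500,000,000 J / 1055 = 34,597,156 BTU
Gas: input = 34,597,156 / 0.816 = 42,398,476 BTU = 424 therm → 424 × $1.82 = $771.65
Heat pump: 34,597,156 BTU / 3412 = 10,140 kWh heat; / 2.3 = 4,409 kWh in → × $0.151 = $665.70
Difference = |$771.65 − $665.70| = $105.95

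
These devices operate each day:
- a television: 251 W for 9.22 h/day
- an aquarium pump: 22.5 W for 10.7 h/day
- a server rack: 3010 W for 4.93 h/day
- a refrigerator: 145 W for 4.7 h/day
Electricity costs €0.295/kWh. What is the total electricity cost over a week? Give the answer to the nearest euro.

television: 251 W × 9.22 h × 7 d = 16,200 Wh = 16.2 kWh
aquarium pump: 22.5 W × 10.7 h × 7 d = 1,685 Wh = 1.685 kWh
server rack: 3010 W × 4.93 h × 7 d = 103,875 Wh = 103.9 kWh
refrigerator: 145 W × 4.7 h × 7 d = 4,770 Wh = 4.771 kWh
Total energy = 16.2 + 1.685 + 103.9 + 4.771 = 126.5 kWh
Cost = 126.5 kWh × €0.295 = €37.33 ≈ €37

€37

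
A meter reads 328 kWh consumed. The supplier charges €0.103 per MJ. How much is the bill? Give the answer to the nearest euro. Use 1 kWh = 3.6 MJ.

328 kWh × (3.6 MJ/kWh) = 1,181 MJ
Cost = 1,181 MJ × €0.103/MJ = €121.62 ≈ €122

€122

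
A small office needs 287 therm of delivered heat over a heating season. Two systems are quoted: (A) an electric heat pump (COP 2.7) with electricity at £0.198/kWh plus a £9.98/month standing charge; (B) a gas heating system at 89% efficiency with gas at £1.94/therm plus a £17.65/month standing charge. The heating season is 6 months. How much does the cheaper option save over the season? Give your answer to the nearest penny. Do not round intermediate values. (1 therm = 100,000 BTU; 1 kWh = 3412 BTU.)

£54.77

Heat load = 287 therm × 100,000 = 28,700,000 BTU
Gas: input = 28,700,000 / 0.89 = 32,247,191 BTU = 322.5 therm → 322.5 × £1.94 = £625.60; + 6 × £17.65 standing = £731.50
Heat pump: 28,700,000 BTU / 3412 = 8,411 kWh heat; / 2.7 = 3,115 kWh in → × £0.198 = £616.84; + 6 × £9.98 standing = £676.72
Difference = |£731.50 − £676.72| = £54.77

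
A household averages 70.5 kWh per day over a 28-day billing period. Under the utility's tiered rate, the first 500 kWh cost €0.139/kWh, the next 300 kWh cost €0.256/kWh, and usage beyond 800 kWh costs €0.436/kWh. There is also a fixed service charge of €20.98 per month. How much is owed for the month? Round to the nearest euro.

Usage = 70.5 kWh/day × 28 days = 1974 kWh
First 500 kWh × €0.139 = €69.50
Next 300 kWh × €0.256 = €76.80
Remaining 1174 kWh × €0.436 = €511.86
Energy charge = €658.16; + service €20.98 = €679.14 ≈ €679

€679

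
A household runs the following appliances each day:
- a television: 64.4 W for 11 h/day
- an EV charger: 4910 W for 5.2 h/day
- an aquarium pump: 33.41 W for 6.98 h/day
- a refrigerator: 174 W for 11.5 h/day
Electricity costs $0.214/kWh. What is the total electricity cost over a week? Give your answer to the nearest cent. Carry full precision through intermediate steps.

television: 64.4 W × 11 h × 7 d = 4,959 Wh = 4.959 kWh
EV charger: 4910 W × 5.2 h × 7 d = 178,724 Wh = 178.7 kWh
aquarium pump: 33.41 W × 6.98 h × 7 d = 1,632 Wh = 1.632 kWh
refrigerator: 174 W × 11.5 h × 7 d = 14,007 Wh = 14.01 kWh
Total energy = 4.959 + 178.7 + 1.632 + 14.01 = 199.3 kWh
Cost = 199.3 kWh × $0.214 = $42.65

$42.65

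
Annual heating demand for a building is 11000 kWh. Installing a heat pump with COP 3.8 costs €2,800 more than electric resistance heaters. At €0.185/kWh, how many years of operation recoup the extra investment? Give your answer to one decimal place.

Resistance: 11000 kWh × €0.185 = €2,035.00/yr
Heat pump: 11000 / 3.8 = 2895 kWh in → × €0.185 = €535.53/yr
Annual savings = €1,499.47
Payback = €2,800 / €1,499.47 = 1.87 years

1.9 years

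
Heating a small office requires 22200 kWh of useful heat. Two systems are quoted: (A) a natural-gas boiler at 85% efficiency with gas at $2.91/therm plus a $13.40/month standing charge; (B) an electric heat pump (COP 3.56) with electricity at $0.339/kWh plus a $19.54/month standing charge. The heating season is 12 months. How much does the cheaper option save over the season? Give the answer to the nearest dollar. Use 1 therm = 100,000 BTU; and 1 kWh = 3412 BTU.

Heat load = 22200 kWh × 3412 = 75,746,400 BTU
Gas: input = 75,746,400 / 0.85 = 89,113,412 BTU = 891.1 therm → 891.1 × $2.91 = $2,593.20; + 12 × $13.40 standing = $2,754.00
Heat pump: 75,746,400 BTU / 3412 = 22,200 kWh heat; / 3.56 = 6,236 kWh in → × $0.339 = $2,113.99; + 12 × $19.54 standing = $2,348.47
Difference = |$2,754.00 − $2,348.47| = $405.53 ≈ $406

$406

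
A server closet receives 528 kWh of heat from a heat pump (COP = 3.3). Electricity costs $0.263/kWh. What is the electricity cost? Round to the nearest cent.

$42.08

Electrical input = 528 kWh / 3.3 = 160 kWh
Cost = 160 × $0.263/kWh = $42.08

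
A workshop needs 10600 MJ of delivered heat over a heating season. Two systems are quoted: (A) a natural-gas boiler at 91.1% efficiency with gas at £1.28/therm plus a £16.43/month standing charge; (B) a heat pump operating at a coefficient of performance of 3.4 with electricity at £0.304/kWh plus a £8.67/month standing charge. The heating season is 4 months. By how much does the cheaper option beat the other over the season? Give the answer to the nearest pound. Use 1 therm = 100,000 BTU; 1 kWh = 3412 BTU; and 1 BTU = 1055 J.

Heat load = 10600 MJ = 10,600,000,000 J / 1055 = 10,047,393 BTU
Gas: input = 10,047,393 / 0.911 = 11,028,972 BTU = 110.3 therm → 110.3 × £1.28 = £141.17; + 4 × £16.43 standing = £206.89
Heat pump: 10,047,393 BTU / 3412 = 2,945 kWh heat; / 3.4 = 866.1 kWh in → × £0.304 = £263.29; + 4 × £8.67 standing = £297.97
Difference = |£206.89 − £297.97| = £91.08 ≈ £91

£91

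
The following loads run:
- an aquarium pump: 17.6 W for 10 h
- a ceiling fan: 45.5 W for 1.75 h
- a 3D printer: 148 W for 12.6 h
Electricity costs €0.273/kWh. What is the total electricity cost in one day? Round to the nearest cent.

aquarium pump: 17.6 W × 10 h = 176 Wh = 0.176 kWh
ceiling fan: 45.5 W × 1.75 h = 80 Wh = 0.07963 kWh
3D printer: 148 W × 12.6 h = 1,865 Wh = 1.865 kWh
Total energy = 0.176 + 0.07963 + 1.865 = 2.12 kWh
Cost = 2.12 kWh × €0.273 = €0.58

€0.58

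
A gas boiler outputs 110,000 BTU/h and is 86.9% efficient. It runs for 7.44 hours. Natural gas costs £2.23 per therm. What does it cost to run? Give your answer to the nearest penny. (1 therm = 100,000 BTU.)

Heat delivered = 110,000 BTU/h × 7.44 h = 818,400 BTU
Gas input = 818,400 / 0.869 = 941,772 BTU
= 941,772 / 100,000 = 9.418 therm
Cost = 9.418 × £2.23/therm = £21.00

£21.00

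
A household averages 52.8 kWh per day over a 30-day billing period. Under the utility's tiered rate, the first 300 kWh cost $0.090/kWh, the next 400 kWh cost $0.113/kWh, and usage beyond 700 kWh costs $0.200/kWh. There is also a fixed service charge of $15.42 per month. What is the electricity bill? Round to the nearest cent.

$264.42

Usage = 52.8 kWh/day × 30 days = 1584 kWh
First 300 kWh × $0.090 = $27.00
Next 400 kWh × $0.113 = $45.20
Remaining 884 kWh × $0.200 = $176.80
Energy charge = $249.00; + service $15.42 = $264.42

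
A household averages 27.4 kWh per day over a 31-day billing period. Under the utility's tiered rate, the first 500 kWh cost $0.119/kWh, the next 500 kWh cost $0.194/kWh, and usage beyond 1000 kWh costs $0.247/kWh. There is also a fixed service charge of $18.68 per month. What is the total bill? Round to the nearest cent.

Usage = 27.4 kWh/day × 31 days = 849.4 kWh
First 500 kWh × $0.119 = $59.50
Next 349.4 kWh × $0.194 = $67.78
Remaining tier: 0 kWh (not reached)
Energy charge = $127.28; + service $18.68 = $145.96

$145.96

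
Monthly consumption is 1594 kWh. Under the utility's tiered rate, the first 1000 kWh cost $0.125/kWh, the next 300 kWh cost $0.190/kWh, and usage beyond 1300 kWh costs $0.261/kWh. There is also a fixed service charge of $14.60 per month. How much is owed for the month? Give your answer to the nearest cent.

First 1000 kWh × $0.125 = $125.00
Next 300 kWh × $0.190 = $57.00
Remaining 294 kWh × $0.261 = $76.73
Energy charge = $258.73; + service $14.60 = $273.33

$273.33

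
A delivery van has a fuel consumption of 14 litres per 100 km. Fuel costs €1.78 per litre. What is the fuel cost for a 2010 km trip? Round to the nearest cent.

€500.89

Fuel = 14 L/100 km × 2010 km / 100 = 281.4 L
Cost = 281.4 L × €1.78/L = €500.89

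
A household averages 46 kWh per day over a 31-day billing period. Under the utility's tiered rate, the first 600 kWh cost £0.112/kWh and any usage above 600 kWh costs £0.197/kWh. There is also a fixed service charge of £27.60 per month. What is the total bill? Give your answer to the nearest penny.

Usage = 46 kWh/day × 31 days = 1426 kWh
First 600 kWh × £0.112 = £67.20
Remaining 826 kWh × £0.197 = £162.72
Energy charge = £229.92; + service £27.60 = £257.52

£257.52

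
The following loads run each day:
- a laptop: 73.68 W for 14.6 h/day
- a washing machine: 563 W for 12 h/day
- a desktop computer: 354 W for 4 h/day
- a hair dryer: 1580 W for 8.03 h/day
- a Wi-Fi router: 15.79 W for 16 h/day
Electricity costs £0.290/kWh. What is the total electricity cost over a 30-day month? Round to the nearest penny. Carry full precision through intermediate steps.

laptop: 73.68 W × 14.6 h × 30 d = 32,272 Wh = 32.27 kWh
washing machine: 563 W × 12 h × 30 d = 202,680 Wh = 202.7 kWh
desktop computer: 354 W × 4 h × 30 d = 42,480 Wh = 42.48 kWh
hair dryer: 1580 W × 8.03 h × 30 d = 380,622 Wh = 380.6 kWh
Wi-Fi router: 15.79 W × 16 h × 30 d = 7,579 Wh = 7.579 kWh
Total energy = 32.27 + 202.7 + 42.48 + 380.6 + 7.579 = 665.6 kWh
Cost = 665.6 kWh × £0.290 = £193.03

£193.03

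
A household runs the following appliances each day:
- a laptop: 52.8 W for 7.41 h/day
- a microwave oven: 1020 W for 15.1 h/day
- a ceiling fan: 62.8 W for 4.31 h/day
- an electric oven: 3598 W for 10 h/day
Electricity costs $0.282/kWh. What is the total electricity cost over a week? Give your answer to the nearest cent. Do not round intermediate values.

$102.73

laptop: 52.8 W × 7.41 h × 7 d = 2,739 Wh = 2.739 kWh
microwave oven: 1020 W × 15.1 h × 7 d = 107,814 Wh = 107.8 kWh
ceiling fan: 62.8 W × 4.31 h × 7 d = 1,895 Wh = 1.895 kWh
electric oven: 3598 W × 10 h × 7 d = 251,860 Wh = 251.9 kWh
Total energy = 2.739 + 107.8 + 1.895 + 251.9 = 364.3 kWh
Cost = 364.3 kWh × $0.282 = $102.73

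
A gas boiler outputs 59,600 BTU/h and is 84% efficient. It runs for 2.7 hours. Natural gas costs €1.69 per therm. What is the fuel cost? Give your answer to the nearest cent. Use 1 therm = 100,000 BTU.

€3.24

Heat delivered = 59,600 BTU/h × 2.7 h = 160,920 BTU
Gas input = 160,920 / 0.84 = 191,571 BTU
= 191,571 / 100,000 = 1.916 therm
Cost = 1.916 × €1.69/therm = €3.24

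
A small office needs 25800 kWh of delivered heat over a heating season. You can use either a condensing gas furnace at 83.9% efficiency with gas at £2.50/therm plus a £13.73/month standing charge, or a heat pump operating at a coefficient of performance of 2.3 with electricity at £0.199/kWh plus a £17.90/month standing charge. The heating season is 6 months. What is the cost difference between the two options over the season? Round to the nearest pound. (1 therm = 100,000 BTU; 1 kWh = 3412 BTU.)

Heat load = 25800 kWh × 3412 = 88,029,600 BTU
Gas: input = 88,029,600 / 0.839 = 104,922,050 BTU = 1,049 therm → 1,049 × £2.50 = £2,623.05; + 6 × £13.73 standing = £2,705.43
Heat pump: 88,029,600 BTU / 3412 = 25,800 kWh heat; / 2.3 = 11,220 kWh in → × £0.199 = £2,232.26; + 6 × £17.90 standing = £2,339.66
Difference = |£2,705.43 − £2,339.66| = £365.77 ≈ £366

£366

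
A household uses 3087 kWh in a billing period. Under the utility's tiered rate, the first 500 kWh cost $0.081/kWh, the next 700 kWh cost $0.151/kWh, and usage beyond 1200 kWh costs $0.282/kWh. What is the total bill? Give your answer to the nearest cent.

$678.33

First 500 kWh × $0.081 = $40.50
Next 700 kWh × $0.151 = $105.70
Remaining 1887 kWh × $0.282 = $532.13
Total = $678.33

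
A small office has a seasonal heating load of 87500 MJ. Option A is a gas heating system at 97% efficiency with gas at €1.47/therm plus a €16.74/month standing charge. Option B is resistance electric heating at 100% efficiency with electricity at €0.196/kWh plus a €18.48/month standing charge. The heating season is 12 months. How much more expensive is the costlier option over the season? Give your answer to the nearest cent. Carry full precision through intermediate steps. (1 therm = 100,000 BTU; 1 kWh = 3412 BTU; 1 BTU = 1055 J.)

Heat load = 87500 MJ = 87,500,000,000 J / 1055 = 82,938,389 BTU
Gas: input = 82,938,389 / 0.97 = 85,503,493 BTU = 855 therm → 855 × €1.47 = €1,256.90; + 12 × €16.74 standing = €1,457.78
Electric: 82,938,389 BTU / 3412 = 24,310 kWh → × €0.196 = €4,764.34; + 12 × €18.48 standing = €4,986.10
Difference = |€1,457.78 − €4,986.10| = €3,528.32

€3528.32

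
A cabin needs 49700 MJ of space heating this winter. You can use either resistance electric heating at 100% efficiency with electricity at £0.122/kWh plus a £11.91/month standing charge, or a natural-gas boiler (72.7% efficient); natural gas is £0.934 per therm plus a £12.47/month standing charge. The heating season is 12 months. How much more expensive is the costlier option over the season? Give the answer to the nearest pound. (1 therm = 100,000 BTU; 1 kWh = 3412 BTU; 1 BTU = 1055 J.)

£1072

Heat load = 49700 MJ = 49,700,000,000 J / 1055 = 47,109,005 BTU
Gas: input = 47,109,005 / 0.727 = 64,799,181 BTU = 648 therm → 648 × £0.934 = £605.22; + 12 × £12.47 standing = £754.86
Electric: 47,109,005 BTU / 3412 = 13,810 kWh → × £0.122 = £1,684.44; + 12 × £11.91 standing = £1,827.36
Difference = |£754.86 − £1,827.36| = £1,072.49 ≈ £1072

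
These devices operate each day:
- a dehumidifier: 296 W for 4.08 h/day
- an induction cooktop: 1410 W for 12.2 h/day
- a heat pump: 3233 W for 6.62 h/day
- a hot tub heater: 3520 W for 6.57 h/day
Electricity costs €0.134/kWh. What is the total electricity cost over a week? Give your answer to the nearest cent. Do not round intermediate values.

€59.04

dehumidifier: 296 W × 4.08 h × 7 d = 8,454 Wh = 8.454 kWh
induction cooktop: 1410 W × 12.2 h × 7 d = 120,414 Wh = 120.4 kWh
heat pump: 3233 W × 6.62 h × 7 d = 149,817 Wh = 149.8 kWh
hot tub heater: 3520 W × 6.57 h × 7 d = 161,885 Wh = 161.9 kWh
Total energy = 8.454 + 120.4 + 149.8 + 161.9 = 440.6 kWh
Cost = 440.6 kWh × €0.134 = €59.04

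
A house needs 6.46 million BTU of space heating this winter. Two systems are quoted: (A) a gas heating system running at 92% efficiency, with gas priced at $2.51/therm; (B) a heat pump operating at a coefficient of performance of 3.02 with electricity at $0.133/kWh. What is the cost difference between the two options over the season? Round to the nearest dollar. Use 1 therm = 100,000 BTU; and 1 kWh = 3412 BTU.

Heat load = 6.46 × 10⁶ BTU = 6,460,000 BTU
Gas: input = 6,460,000 / 0.92 = 7,021,739 BTU = 70.22 therm → 70.22 × $2.51 = $176.25
Heat pump: 6,460,000 BTU / 3412 = 1,893 kWh heat; / 3.02 = 626.9 kWh in → × $0.133 = $83.38
Difference = |$176.25 − $83.38| = $92.86 ≈ $93

$93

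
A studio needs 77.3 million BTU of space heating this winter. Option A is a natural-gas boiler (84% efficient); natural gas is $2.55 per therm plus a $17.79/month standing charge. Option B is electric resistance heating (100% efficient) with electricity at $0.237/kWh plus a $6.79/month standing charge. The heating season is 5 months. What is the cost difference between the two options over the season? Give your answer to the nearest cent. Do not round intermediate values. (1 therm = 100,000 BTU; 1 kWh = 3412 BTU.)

Heat load = 77.3 × 10⁶ BTU = 77,300,000 BTU
Gas: input = 77,300,000 / 0.84 = 92,023,810 BTU = 920.2 therm → 920.2 × $2.55 = $2,346.61; + 5 × $17.79 standing = $2,435.56
Electric: 77,300,000 BTU / 3412 = 22,660 kWh → × $0.237 = $5,369.31; + 5 × $6.79 standing = $5,403.26
Difference = |$2,435.56 − $5,403.26| = $2,967.71

$2967.71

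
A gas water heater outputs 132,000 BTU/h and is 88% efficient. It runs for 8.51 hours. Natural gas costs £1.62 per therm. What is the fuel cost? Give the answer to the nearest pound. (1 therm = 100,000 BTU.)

£21

Heat delivered = 132,000 BTU/h × 8.51 h = 1,123,320 BTU
Gas input = 1,123,320 / 0.88 = 1,276,500 BTU
= 1,276,500 / 100,000 = 12.77 therm
Cost = 12.77 × £1.62/therm = £20.68 ≈ £21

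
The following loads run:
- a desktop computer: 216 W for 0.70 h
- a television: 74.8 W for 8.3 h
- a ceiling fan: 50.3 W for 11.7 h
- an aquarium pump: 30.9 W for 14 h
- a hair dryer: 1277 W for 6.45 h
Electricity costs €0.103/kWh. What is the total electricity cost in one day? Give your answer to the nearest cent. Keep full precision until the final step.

desktop computer: 216 W × 0.70 h = 151 Wh = 0.1512 kWh
television: 74.8 W × 8.3 h = 621 Wh = 0.6208 kWh
ceiling fan: 50.3 W × 11.7 h = 589 Wh = 0.5885 kWh
aquarium pump: 30.9 W × 14 h = 433 Wh = 0.4326 kWh
hair dryer: 1277 W × 6.45 h = 8,237 Wh = 8.237 kWh
Total energy = 0.1512 + 0.6208 + 0.5885 + 0.4326 + 8.237 = 10.03 kWh
Cost = 10.03 kWh × €0.103 = €1.03

€1.03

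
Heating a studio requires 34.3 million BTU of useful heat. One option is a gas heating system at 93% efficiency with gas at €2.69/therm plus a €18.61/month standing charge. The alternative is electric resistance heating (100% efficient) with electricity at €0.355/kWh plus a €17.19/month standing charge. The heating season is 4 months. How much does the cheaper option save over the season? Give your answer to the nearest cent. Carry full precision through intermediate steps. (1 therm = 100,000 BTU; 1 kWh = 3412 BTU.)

Heat load = 34.3 × 10⁶ BTU = 34,300,000 BTU
Gas: input = 34,300,000 / 0.93 = 36,881,720 BTU = 368.8 therm → 368.8 × €2.69 = €992.12; + 4 × €18.61 standing = €1,066.56
Electric: 34,300,000 BTU / 3412 = 10,050 kWh → × €0.355 = €3,568.73; + 4 × €17.19 standing = €3,637.49
Difference = |€1,066.56 − €3,637.49| = €2,570.93

€2570.93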